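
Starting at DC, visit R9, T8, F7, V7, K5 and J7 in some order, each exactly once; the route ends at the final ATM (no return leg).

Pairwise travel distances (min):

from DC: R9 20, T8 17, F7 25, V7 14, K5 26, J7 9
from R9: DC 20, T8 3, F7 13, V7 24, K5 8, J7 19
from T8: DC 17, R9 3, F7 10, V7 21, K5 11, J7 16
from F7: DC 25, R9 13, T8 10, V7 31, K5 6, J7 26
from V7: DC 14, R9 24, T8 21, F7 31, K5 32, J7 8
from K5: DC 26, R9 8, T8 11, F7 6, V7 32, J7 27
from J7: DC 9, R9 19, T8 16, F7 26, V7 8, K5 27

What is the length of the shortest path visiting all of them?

Shortest open route: 55 min.

There are 6! = 720 possible orderings.
DC - R9 - T8 - F7 - V7 - K5 - J7: 20+3+10+31+32+27 = 123
DC - R9 - T8 - F7 - V7 - J7 - K5: 20+3+10+31+8+27 = 99
DC - R9 - T8 - F7 - K5 - V7 - J7: 20+3+10+6+32+8 = 79
DC - R9 - T8 - F7 - K5 - J7 - V7: 20+3+10+6+27+8 = 74
DC - R9 - T8 - F7 - J7 - V7 - K5: 20+3+10+26+8+32 = 99
DC - R9 - T8 - F7 - J7 - K5 - V7: 20+3+10+26+27+32 = 118
DC - R9 - T8 - V7 - F7 - K5 - J7: 20+3+21+31+6+27 = 108
DC - R9 - T8 - V7 - F7 - J7 - K5: 20+3+21+31+26+27 = 128
… (712 more)
DC - V7 - J7 - T8 - R9 - K5 - F7: 14+8+16+3+8+6 = 55  ← best
The minimum is 55.
One shortest path: DC → V7 → J7 → T8 → R9 → K5 → F7.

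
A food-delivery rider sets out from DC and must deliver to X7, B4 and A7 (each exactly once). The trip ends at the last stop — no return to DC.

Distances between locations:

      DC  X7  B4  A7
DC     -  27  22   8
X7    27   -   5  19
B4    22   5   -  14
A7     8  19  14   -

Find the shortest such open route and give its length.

Minimum one-way distance = 27.

There are 3! = 6 possible orderings.
DC→X7→B4→A7: 27+5+14 = 46
DC→X7→A7→B4: 27+19+14 = 60
DC→B4→X7→A7: 22+5+19 = 46
DC→B4→A7→X7: 22+14+19 = 55
DC→A7→X7→B4: 8+19+5 = 32
DC→A7→B4→X7: 8+14+5 = 27
The minimum is 27.
One shortest path: DC → A7 → B4 → X7.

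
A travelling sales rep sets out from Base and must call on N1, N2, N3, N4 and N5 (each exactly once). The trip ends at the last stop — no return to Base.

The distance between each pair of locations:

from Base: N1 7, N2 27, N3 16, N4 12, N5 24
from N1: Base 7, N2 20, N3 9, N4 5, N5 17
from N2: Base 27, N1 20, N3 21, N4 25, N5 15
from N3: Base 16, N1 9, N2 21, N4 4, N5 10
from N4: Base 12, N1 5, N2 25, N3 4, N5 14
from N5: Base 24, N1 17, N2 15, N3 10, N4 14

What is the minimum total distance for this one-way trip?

There are 5! = 120 possible orderings.
Base→N1→N2→N3→N4→N5: 7+20+21+4+14 = 66
Base→N1→N2→N3→N5→N4: 7+20+21+10+14 = 72
Base→N1→N2→N4→N3→N5: 7+20+25+4+10 = 66
Base→N1→N2→N4→N5→N3: 7+20+25+14+10 = 76
Base→N1→N2→N5→N3→N4: 7+20+15+10+4 = 56
Base→N1→N2→N5→N4→N3: 7+20+15+14+4 = 60
Base→N1→N3→N2→N4→N5: 7+9+21+25+14 = 76
Base→N1→N3→N2→N5→N4: 7+9+21+15+14 = 66
Base→N1→N3→N4→N2→N5: 7+9+4+25+15 = 60
Base→N1→N3→N4→N5→N2: 7+9+4+14+15 = 49
Base→N1→N3→N5→N2→N4: 7+9+10+15+25 = 66
Base→N1→N3→N5→N4→N2: 7+9+10+14+25 = 65
Base→N1→N4→N2→N3→N5: 7+5+25+21+10 = 68
Base→N1→N4→N2→N5→N3: 7+5+25+15+10 = 62
… (106 more)
Base→N1→N4→N3→N5→N2: 7+5+4+10+15 = 41  ← best
The minimum is 41.
One shortest path: Base → N1 → N4 → N3 → N5 → N2.

41 — the minimum one-way total.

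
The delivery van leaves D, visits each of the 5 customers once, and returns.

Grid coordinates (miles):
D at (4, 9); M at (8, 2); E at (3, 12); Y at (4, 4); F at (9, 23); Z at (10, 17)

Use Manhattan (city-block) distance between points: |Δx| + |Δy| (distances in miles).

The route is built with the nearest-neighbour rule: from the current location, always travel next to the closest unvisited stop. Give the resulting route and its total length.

62 miles along D → E → Y → M → Z → F → D.

At D the remaining stops are E 4, Y 5, M 11, Z 14, F 19; go to E.
At E the remaining stops are Y 9, Z 12, M 15, F 17; go to Y.
At Y the remaining stops are M 6, Z 19, F 24; go to M.
At M the remaining stops are Z 17, F 22; go to Z.
At Z the remaining stops are F 7; go to F.
Return F→D: 19.
Total = 4 + 9 + 6 + 17 + 7 + 19 = 62.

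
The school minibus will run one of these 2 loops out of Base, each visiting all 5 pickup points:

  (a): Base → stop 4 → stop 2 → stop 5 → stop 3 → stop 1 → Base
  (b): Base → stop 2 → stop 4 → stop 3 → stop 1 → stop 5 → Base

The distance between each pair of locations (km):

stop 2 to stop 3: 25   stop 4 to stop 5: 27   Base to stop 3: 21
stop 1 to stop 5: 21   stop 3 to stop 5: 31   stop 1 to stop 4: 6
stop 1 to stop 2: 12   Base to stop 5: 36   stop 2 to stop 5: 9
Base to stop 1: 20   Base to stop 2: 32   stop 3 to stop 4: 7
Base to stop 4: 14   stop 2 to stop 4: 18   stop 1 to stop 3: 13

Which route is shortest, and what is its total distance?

(a): 14 + 18 + 9 + 31 + 13 + 20 = 105
(b): 32 + 18 + 7 + 13 + 21 + 36 = 127

Shortest is (a), total 105 km.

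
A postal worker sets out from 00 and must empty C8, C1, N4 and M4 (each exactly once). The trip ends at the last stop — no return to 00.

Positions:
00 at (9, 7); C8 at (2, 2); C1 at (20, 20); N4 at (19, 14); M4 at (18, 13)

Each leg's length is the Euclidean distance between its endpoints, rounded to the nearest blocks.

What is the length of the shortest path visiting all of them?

Shortest open route: 35 blocks.

There are 4! = 24 possible orderings.
00 → C8 → C1 → N4 → M4: 9+25+6+1 = 41
00 → C8 → C1 → M4 → N4: 9+25+7+1 = 42
00 → C8 → N4 → C1 → M4: 9+21+6+7 = 43
00 → C8 → N4 → M4 → C1: 9+21+1+7 = 38
00 → C8 → M4 → C1 → N4: 9+19+7+6 = 41
00 → C8 → M4 → N4 → C1: 9+19+1+6 = 35
00 → C1 → C8 → N4 → M4: 17+25+21+1 = 64
00 → C1 → C8 → M4 → N4: 17+25+19+1 = 62
00 → C1 → N4 → C8 → M4: 17+6+21+19 = 63
00 → C1 → N4 → M4 → C8: 17+6+1+19 = 43
00 → C1 → M4 → C8 → N4: 17+7+19+21 = 64
00 → C1 → M4 → N4 → C8: 17+7+1+21 = 46
00 → N4 → C8 → C1 → M4: 12+21+25+7 = 65
00 → N4 → C8 → M4 → C1: 12+21+19+7 = 59
… (10 more)
The minimum is 35.
One shortest path: 00 → C8 → M4 → N4 → C1.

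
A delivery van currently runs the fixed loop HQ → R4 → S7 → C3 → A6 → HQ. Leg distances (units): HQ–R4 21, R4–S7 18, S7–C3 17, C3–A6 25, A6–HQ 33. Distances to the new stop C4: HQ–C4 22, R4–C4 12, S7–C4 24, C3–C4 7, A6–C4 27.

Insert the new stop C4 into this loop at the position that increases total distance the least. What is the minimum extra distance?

Minimum extra distance: 9, inserting C4 between C3 and A6.

Insertion cost between consecutive stops i–j is d(i,C4) + d(C4,j) − d(i,j):
  between HQ and R4: 22 + 12 − 21 = 13
  between R4 and S7: 12 + 24 − 18 = 18
  between S7 and C3: 24 + 7 − 17 = 14
  between C3 and A6: 7 + 27 − 25 = 9
  between A6 and HQ: 27 + 22 − 33 = 16
Cheapest insertion is between C3 and A6, adding 9.
New total = 114 + 9 = 123.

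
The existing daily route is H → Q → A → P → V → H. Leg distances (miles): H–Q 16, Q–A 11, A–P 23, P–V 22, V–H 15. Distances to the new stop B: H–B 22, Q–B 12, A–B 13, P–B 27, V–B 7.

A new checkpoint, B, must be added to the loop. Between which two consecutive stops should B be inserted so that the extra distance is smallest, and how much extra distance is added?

Insertion cost between consecutive stops i–j is d(i,B) + d(B,j) − d(i,j):
  between H and Q: 22 + 12 − 16 = 18
  between Q and A: 12 + 13 − 11 = 14
  between A and P: 13 + 27 − 23 = 17
  between P and V: 27 + 7 − 22 = 12
  between V and H: 7 + 22 − 15 = 14
Cheapest insertion is between P and V, adding 12.
New total = 87 + 12 = 99.

+12 miles — insert B between P and V.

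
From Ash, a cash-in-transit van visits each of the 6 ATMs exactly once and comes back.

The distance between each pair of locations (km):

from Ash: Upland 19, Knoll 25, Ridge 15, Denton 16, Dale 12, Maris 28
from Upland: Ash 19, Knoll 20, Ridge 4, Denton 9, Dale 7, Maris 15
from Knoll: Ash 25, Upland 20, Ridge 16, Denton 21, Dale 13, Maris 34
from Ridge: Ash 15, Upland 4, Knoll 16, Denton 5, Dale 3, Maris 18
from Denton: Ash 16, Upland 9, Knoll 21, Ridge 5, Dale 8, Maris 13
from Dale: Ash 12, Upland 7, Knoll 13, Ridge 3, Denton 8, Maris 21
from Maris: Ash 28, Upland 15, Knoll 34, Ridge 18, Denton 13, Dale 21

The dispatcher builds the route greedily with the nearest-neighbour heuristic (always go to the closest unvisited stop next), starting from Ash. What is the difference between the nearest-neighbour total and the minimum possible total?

From Ash: Dale=12, Ridge=15, Denton=16, Upland=19, Knoll=25, Maris=28 → choose Dale (12).
From Dale: Ridge=3, Upland=7, Denton=8, Knoll=13, Maris=21 → choose Ridge (3).
From Ridge: Upland=4, Denton=5, Knoll=16, Maris=18 → choose Upland (4).
From Upland: Denton=9, Maris=15, Knoll=20 → choose Denton (9).
From Denton: Maris=13, Knoll=21 → choose Maris (13).
From Maris: Knoll=34 → choose Knoll (34).
NN route Ash → Dale → Ridge → Upland → Denton → Maris → Knoll → Ash costs 100.
Optimal: Ash → Knoll → Dale → Ridge → Upland → Maris → Denton → Ash costs 89 (by enumerating all 360 distinct tours).
Excess = 100 − 89 = 11.

The nearest-neighbour route is 11 km longer than optimal.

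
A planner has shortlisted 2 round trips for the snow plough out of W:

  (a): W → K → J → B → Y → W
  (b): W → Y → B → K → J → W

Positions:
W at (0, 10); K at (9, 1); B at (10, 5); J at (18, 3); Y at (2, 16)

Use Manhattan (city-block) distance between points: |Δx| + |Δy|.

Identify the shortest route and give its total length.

Shortest is (a), total 66.

(a): 18 + 11 + 10 + 19 + 8 = 66
(b): 8 + 19 + 5 + 11 + 25 = 68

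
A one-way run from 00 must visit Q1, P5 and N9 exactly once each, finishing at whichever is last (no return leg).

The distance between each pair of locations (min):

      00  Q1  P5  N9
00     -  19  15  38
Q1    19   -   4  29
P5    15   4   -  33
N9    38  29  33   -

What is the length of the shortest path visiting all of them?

Minimum one-way distance = 48 min.

There are 3! = 6 possible orderings.
00 → Q1 → P5 → N9: 19+4+33 = 56
00 → Q1 → N9 → P5: 19+29+33 = 81
00 → P5 → Q1 → N9: 15+4+29 = 48
00 → P5 → N9 → Q1: 15+33+29 = 77
00 → N9 → Q1 → P5: 38+29+4 = 71
00 → N9 → P5 → Q1: 38+33+4 = 75
The minimum is 48.
One shortest path: 00 → P5 → Q1 → N9.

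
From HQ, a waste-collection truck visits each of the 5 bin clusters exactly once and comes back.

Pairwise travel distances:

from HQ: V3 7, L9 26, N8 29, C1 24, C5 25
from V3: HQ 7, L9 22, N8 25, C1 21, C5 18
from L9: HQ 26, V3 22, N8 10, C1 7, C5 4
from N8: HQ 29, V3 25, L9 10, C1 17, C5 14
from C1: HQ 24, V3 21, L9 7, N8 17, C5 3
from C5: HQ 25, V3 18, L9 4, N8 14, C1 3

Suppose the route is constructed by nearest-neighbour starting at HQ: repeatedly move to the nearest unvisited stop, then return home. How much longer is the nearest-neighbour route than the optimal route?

HQ: V3=7, C1=24, C5=25, L9=26, N8=29 ⇒ V3
V3: C5=18, C1=21, L9=22, N8=25 ⇒ C5
C5: C1=3, L9=4, N8=14 ⇒ C1
C1: L9=7, N8=17 ⇒ L9
L9: N8=10 ⇒ N8
NN route HQ → V3 → C5 → C1 → L9 → N8 → HQ costs 74.
Optimal: HQ → V3 → N8 → L9 → C5 → C1 → HQ costs 73 (by enumerating all 60 distinct tours).
Excess = 74 − 73 = 1.

Excess over optimum: 1.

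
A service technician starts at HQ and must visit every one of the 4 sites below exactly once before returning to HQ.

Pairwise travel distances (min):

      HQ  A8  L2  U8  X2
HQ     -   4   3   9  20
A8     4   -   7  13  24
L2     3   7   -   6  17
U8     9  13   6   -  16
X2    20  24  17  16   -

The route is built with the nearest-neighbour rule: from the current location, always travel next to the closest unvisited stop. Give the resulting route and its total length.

From HQ: distances to unvisited — L2=3, A8=4, U8=9, X2=20. Nearest is L2 (3).
From L2: distances to unvisited — U8=6, A8=7, X2=17. Nearest is U8 (6).
From U8: distances to unvisited — A8=13, X2=16. Nearest is A8 (13).
From A8: distances to unvisited — X2=24. Nearest is X2 (24).
Return X2→HQ: 20.
Total = 3 + 6 + 13 + 24 + 20 = 66.

66 min along HQ → L2 → U8 → A8 → X2 → HQ.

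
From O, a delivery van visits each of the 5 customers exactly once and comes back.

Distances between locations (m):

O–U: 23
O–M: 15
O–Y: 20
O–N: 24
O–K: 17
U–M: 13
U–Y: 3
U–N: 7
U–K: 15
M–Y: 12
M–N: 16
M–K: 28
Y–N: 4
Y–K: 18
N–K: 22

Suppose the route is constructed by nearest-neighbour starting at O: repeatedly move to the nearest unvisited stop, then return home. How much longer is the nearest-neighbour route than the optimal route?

6 m longer than the optimal tour.

O: M=15, K=17, Y=20, U=23, N=24 ⇒ M
M: Y=12, U=13, N=16, K=28 ⇒ Y
Y: U=3, N=4, K=18 ⇒ U
U: N=7, K=15 ⇒ N
N: K=22 ⇒ K
NN route O → M → Y → U → N → K → O costs 76.
Optimal: O → M → Y → N → U → K → O costs 70 (by enumerating all 60 distinct tours).
Excess = 76 − 70 = 6.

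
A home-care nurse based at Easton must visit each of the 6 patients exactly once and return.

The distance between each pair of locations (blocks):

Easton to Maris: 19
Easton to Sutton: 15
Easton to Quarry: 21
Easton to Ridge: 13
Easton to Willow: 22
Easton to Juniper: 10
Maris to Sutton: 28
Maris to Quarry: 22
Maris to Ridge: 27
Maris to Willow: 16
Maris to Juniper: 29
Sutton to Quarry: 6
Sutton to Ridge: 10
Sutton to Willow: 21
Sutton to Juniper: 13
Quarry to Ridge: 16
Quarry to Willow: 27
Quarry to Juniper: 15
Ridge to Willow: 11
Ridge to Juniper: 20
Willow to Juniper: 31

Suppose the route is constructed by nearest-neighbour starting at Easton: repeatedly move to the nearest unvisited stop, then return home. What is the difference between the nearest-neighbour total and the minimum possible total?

Easton: Juniper=10, Ridge=13, Sutton=15, Maris=19, Quarry=21, Willow=22 ⇒ Juniper
Juniper: Sutton=13, Quarry=15, Ridge=20, Maris=29, Willow=31 ⇒ Sutton
Sutton: Quarry=6, Ridge=10, Willow=21, Maris=28 ⇒ Quarry
Quarry: Ridge=16, Maris=22, Willow=27 ⇒ Ridge
Ridge: Willow=11, Maris=27 ⇒ Willow
Willow: Maris=16 ⇒ Maris
NN route Easton → Juniper → Sutton → Quarry → Ridge → Willow → Maris → Easton costs 91.
Optimal: Easton → Maris → Willow → Ridge → Sutton → Quarry → Juniper → Easton costs 87 (by enumerating all 360 distinct tours).
Excess = 91 − 87 = 4.

4 blocks longer than the optimal tour.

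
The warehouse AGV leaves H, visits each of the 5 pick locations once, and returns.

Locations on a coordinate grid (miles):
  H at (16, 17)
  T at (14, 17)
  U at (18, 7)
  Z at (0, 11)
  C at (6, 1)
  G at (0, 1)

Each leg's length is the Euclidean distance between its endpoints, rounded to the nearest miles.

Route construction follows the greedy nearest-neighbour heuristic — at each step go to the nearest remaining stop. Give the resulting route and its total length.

Nearest-neighbour total = 59 miles; route H → T → U → C → G → Z → H.

At H the remaining stops are T 2, U 10, Z 17, C 19, G 23; go to T.
At T the remaining stops are U 11, Z 15, C 18, G 21; go to U.
At U the remaining stops are C 13, Z 18, G 19; go to C.
At C the remaining stops are G 6, Z 12; go to G.
At G the remaining stops are Z 10; go to Z.
Return Z→H: 17.
Total = 2 + 11 + 13 + 6 + 10 + 17 = 59.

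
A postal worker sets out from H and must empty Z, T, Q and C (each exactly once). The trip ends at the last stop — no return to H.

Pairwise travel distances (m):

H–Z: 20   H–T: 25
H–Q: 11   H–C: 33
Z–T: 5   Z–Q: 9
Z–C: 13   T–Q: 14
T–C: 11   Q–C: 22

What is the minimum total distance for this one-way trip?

There are 4! = 24 possible orderings.
H → Z → T → Q → C: 20+5+14+22 = 61
H → Z → T → C → Q: 20+5+11+22 = 58
H → Z → Q → T → C: 20+9+14+11 = 54
H → Z → Q → C → T: 20+9+22+11 = 62
H → Z → C → T → Q: 20+13+11+14 = 58
H → Z → C → Q → T: 20+13+22+14 = 69
H → T → Z → Q → C: 25+5+9+22 = 61
H → T → Z → C → Q: 25+5+13+22 = 65
H → T → Q → Z → C: 25+14+9+13 = 61
H → T → Q → C → Z: 25+14+22+13 = 74
H → T → C → Z → Q: 25+11+13+9 = 58
H → T → C → Q → Z: 25+11+22+9 = 67
H → Q → Z → T → C: 11+9+5+11 = 36
H → Q → Z → C → T: 11+9+13+11 = 44
… (10 more)
The minimum is 36.
One shortest path: H → Q → Z → T → C.

36 m — the minimum one-way total.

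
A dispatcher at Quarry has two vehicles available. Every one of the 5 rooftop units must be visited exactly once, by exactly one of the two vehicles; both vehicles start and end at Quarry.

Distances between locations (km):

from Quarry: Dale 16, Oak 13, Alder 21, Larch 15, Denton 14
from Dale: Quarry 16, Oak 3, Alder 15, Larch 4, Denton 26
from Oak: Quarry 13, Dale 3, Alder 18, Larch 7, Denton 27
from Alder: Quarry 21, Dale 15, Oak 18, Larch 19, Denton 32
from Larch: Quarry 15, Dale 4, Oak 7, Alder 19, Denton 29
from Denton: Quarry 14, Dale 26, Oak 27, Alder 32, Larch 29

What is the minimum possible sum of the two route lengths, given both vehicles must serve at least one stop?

Try each way of splitting the stops between the two vehicles (each non-empty) and, for each split, find the best tour for each vehicle:
  {Dale} + {Oak, Alder, Larch, Denton}: 32 + 85 = 117
  {Oak} + {Dale, Alder, Larch, Denton}: 26 + 80 = 106
  {Dale, Oak} + {Alder, Larch, Denton}: 32 + 80 = 112
  {Alder} + {Dale, Oak, Larch, Denton}: 42 + 63 = 105
  {Dale, Alder} + {Oak, Larch, Denton}: 52 + 63 = 115
  {Oak, Alder} + {Dale, Larch, Denton}: 52 + 59 = 111
  … (15 splits in total)
  {Dale, Oak, Alder, Larch} + {Denton}: 60 + 28 = 88  ← best
Best: vehicle 1 Quarry → Oak → Dale → Larch → Alder → Quarry = 60; vehicle 2 Quarry → Denton → Quarry = 28; combined 88.

88 km — the smallest possible combined total.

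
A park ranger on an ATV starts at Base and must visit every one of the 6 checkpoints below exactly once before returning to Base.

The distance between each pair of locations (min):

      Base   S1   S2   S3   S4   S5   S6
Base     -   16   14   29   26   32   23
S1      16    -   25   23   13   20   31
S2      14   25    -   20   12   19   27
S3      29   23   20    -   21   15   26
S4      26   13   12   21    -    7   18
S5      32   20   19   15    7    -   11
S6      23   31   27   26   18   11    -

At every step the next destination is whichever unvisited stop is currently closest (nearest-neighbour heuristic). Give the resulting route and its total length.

109 min along Base → S2 → S4 → S5 → S6 → S3 → S1 → Base.

At Base the remaining stops are S2 14, S1 16, S6 23, S4 26, S3 29, S5 32; go to S2.
At S2 the remaining stops are S4 12, S5 19, S3 20, S1 25, S6 27; go to S4.
At S4 the remaining stops are S5 7, S1 13, S6 18, S3 21; go to S5.
At S5 the remaining stops are S6 11, S3 15, S1 20; go to S6.
At S6 the remaining stops are S3 26, S1 31; go to S3.
At S3 the remaining stops are S1 23; go to S1.
Return S1→Base: 16.
Total = 14 + 12 + 7 + 11 + 26 + 23 + 16 = 109.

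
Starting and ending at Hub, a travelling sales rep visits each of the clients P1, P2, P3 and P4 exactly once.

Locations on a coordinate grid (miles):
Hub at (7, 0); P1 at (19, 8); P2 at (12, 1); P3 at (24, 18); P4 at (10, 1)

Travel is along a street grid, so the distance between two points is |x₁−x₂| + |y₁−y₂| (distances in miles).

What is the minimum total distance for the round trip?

Hub → P1 → P2 → P3 → P4 → Hub: 20+14+29+31+4 = 98
Hub → P1 → P2 → P4 → P3 → Hub: 20+14+2+31+35 = 102
Hub → P1 → P3 → P2 → P4 → Hub: 20+15+29+2+4 = 70
Hub → P1 → P3 → P4 → P2 → Hub: 20+15+31+2+6 = 74
Hub → P1 → P4 → P2 → P3 → Hub: 20+16+2+29+35 = 102
Hub → P1 → P4 → P3 → P2 → Hub: 20+16+31+29+6 = 102
Hub → P2 → P1 → P3 → P4 → Hub: 6+14+15+31+4 = 70
Hub → P2 → P1 → P4 → P3 → Hub: 6+14+16+31+35 = 102
Hub → P2 → P3 → P1 → P4 → Hub: 6+29+15+16+4 = 70
Hub → P2 → P4 → P1 → P3 → Hub: 6+2+16+15+35 = 74
Hub → P3 → P1 → P2 → P4 → Hub: 35+15+14+2+4 = 70
Hub → P3 → P2 → P1 → P4 → Hub: 35+29+14+16+4 = 98
The minimum is 70.
One optimal route: Hub → P1 → P3 → P2 → P4 → Hub (or its reverse).

Minimum total distance: 70 miles.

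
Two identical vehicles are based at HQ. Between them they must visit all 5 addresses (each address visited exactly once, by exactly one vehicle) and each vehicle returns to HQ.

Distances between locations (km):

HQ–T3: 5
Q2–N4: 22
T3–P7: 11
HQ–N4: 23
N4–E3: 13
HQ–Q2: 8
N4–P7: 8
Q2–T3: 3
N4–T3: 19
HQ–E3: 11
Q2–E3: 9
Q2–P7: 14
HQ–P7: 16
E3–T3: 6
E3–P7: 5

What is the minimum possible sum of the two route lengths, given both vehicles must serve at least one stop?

Minimum combined distance: 63 km.

Try each way of splitting the stops between the two vehicles (each non-empty) and, for each split, find the best tour for each vehicle:
  {Q2} + {N4, E3, T3, P7}: 16 + 47 = 63
  {N4} + {Q2, E3, T3, P7}: 46 + 38 = 84
  {Q2, N4} + {E3, T3, P7}: 53 + 32 = 85
  {E3} + {Q2, N4, T3, P7}: 22 + 53 = 75
  {Q2, E3} + {N4, T3, P7}: 28 + 47 = 75
  {N4, E3} + {Q2, T3, P7}: 47 + 38 = 85
  … (15 splits in total)
Best: vehicle 1 HQ → Q2 → HQ = 16; vehicle 2 HQ → N4 → P7 → E3 → T3 → HQ = 47; combined 63.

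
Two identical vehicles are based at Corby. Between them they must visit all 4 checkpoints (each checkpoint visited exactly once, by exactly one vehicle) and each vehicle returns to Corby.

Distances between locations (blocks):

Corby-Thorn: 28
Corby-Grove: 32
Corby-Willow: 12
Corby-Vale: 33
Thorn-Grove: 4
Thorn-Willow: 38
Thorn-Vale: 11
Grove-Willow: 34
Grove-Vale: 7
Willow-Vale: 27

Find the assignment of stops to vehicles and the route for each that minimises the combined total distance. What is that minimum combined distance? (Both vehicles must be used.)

Minimum combined distance: 96 blocks.

There are 2^3 − 1 = 7 ways to divide the 4 stops into two non-empty groups. For each, the best each vehicle can do is its own shortest tour through its group:
  {Thorn} + {Grove, Willow, Vale}: 56 + 78 = 134
  {Grove} + {Thorn, Willow, Vale}: 64 + 78 = 142
  {Thorn, Grove} + {Willow, Vale}: 64 + 72 = 136
  {Willow} + {Thorn, Grove, Vale}: 24 + 72 = 96
  {Thorn, Willow} + {Grove, Vale}: 78 + 72 = 150
  {Grove, Willow} + {Thorn, Vale}: 78 + 72 = 150
  … (7 splits in total)
Best: vehicle 1 Corby → Willow → Corby = 24; vehicle 2 Corby → Thorn → Grove → Vale → Corby = 72; combined 96.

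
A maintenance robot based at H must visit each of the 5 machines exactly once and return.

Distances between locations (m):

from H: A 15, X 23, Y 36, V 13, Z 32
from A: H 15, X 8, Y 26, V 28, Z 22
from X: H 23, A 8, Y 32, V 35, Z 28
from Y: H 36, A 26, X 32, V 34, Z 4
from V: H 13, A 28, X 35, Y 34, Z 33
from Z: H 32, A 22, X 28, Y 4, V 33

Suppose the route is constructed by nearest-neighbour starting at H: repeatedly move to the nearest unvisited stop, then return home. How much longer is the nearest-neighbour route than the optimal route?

The nearest-neighbour route is 15 m longer than optimal.

From H: V=13, A=15, X=23, Z=32, Y=36 → choose V (13).
From V: A=28, Z=33, Y=34, X=35 → choose A (28).
From A: X=8, Z=22, Y=26 → choose X (8).
From X: Z=28, Y=32 → choose Z (28).
From Z: Y=4 → choose Y (4).
NN route H → V → A → X → Z → Y → H costs 117.
Optimal: H → A → X → Z → Y → V → H costs 102 (by enumerating all 60 distinct tours).
Excess = 117 − 102 = 15.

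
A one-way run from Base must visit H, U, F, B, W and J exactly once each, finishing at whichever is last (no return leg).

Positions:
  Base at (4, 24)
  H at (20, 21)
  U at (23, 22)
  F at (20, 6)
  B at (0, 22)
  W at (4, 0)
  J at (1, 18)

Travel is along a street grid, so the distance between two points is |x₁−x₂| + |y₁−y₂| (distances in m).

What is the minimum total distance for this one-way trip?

There are 6! = 720 possible orderings.
Base - H - U - F - B - W - J: 19+4+19+36+26+21 = 125
Base - H - U - F - B - J - W: 19+4+19+36+5+21 = 104
Base - H - U - F - W - B - J: 19+4+19+22+26+5 = 95
Base - H - U - F - W - J - B: 19+4+19+22+21+5 = 90
Base - H - U - F - J - B - W: 19+4+19+31+5+26 = 104
Base - H - U - F - J - W - B: 19+4+19+31+21+26 = 120
Base - H - U - B - F - W - J: 19+4+23+36+22+21 = 125
Base - H - U - B - F - J - W: 19+4+23+36+31+21 = 134
… (712 more)
Base - B - J - W - F - H - U: 6+5+21+22+15+4 = 73  ← best
The minimum is 73.
One shortest path: Base → B → J → W → F → H → U.

Shortest open route: 73 m.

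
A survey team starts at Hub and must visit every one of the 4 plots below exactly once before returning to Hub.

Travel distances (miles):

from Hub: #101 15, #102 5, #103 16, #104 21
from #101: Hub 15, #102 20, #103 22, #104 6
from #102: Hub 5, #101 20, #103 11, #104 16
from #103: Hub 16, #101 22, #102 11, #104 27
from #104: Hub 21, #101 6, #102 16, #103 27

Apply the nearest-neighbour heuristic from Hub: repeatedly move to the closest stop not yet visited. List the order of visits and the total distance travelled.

At Hub the remaining stops are #102 5, #101 15, #103 16, #104 21; go to #102.
At #102 the remaining stops are #103 11, #104 16, #101 20; go to #103.
At #103 the remaining stops are #101 22, #104 27; go to #101.
At #101 the remaining stops are #104 6; go to #104.
Return #104→Hub: 21.
Total = 5 + 11 + 22 + 6 + 21 = 65.

Nearest-neighbour total = 65 miles; route Hub → #102 → #103 → #101 → #104 → Hub.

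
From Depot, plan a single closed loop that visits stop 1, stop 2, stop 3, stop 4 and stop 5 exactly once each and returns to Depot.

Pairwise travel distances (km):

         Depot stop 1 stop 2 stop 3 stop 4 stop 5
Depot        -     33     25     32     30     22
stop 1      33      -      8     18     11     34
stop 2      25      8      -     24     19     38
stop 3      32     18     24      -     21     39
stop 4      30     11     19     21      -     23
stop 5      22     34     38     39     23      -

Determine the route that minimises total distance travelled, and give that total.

Shortest round trip = 117 km.

There are 60 distinct closed tours to check (reversals are equivalent).
Depot→stop 1→stop 2→stop 3→stop 4→stop 5→Depot: 33+8+24+21+23+22 = 131
Depot→stop 1→stop 2→stop 3→stop 5→stop 4→Depot: 33+8+24+39+23+30 = 157
Depot→stop 1→stop 2→stop 4→stop 3→stop 5→Depot: 33+8+19+21+39+22 = 142
Depot→stop 1→stop 2→stop 4→stop 5→stop 3→Depot: 33+8+19+23+39+32 = 154
Depot→stop 1→stop 2→stop 5→stop 3→stop 4→Depot: 33+8+38+39+21+30 = 169
Depot→stop 1→stop 2→stop 5→stop 4→stop 3→Depot: 33+8+38+23+21+32 = 155
Depot→stop 1→stop 3→stop 2→stop 4→stop 5→Depot: 33+18+24+19+23+22 = 139
Depot→stop 1→stop 3→stop 2→stop 5→stop 4→Depot: 33+18+24+38+23+30 = 166
Depot→stop 1→stop 3→stop 4→stop 2→stop 5→Depot: 33+18+21+19+38+22 = 151
Depot→stop 1→stop 3→stop 4→stop 5→stop 2→Depot: 33+18+21+23+38+25 = 158
Depot→stop 1→stop 3→stop 5→stop 2→stop 4→Depot: 33+18+39+38+19+30 = 177
Depot→stop 1→stop 3→stop 5→stop 4→stop 2→Depot: 33+18+39+23+19+25 = 157
Depot→stop 1→stop 4→stop 2→stop 3→stop 5→Depot: 33+11+19+24+39+22 = 148
Depot→stop 1→stop 4→stop 2→stop 5→stop 3→Depot: 33+11+19+38+39+32 = 172
… (46 more)
Depot→stop 2→stop 1→stop 3→stop 4→stop 5→Depot: 25+8+18+21+23+22 = 117  ← best
The minimum is 117.
One optimal route: Depot → stop 2 → stop 1 → stop 3 → stop 4 → stop 5 → Depot (or its reverse).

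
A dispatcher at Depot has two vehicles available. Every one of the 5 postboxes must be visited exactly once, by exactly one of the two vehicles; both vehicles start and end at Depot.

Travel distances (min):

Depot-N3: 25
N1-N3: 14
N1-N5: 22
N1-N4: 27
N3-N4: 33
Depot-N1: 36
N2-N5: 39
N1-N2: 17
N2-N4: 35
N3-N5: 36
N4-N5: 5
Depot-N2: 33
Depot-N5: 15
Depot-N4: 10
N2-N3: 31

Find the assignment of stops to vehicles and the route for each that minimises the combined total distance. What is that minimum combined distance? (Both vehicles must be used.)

Check every non-empty split of the stops between the two vehicles; for each half take its own optimal tour:
  {N1} + {N2, N3, N4, N5}: 72 + 110 = 182
  {N2} + {N1, N3, N4, N5}: 66 + 76 = 142
  {N1, N2} + {N3, N4, N5}: 86 + 76 = 162
  {N3} + {N1, N2, N4, N5}: 50 + 87 = 137
  {N1, N3} + {N2, N4, N5}: 75 + 87 = 162
  {N2, N3} + {N1, N4, N5}: 89 + 73 = 162
  … (15 splits in total)
  {N1, N2, N3} + {N4, N5}: 89 + 30 = 119  ← best
Best: vehicle 1 Depot → N2 → N1 → N3 → Depot = 89; vehicle 2 Depot → N4 → N5 → Depot = 30; combined 119.

Minimum combined distance: 119 min.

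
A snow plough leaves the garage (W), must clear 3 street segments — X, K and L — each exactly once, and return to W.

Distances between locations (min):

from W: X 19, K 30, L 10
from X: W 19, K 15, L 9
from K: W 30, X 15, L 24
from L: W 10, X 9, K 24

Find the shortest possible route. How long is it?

Shortest round trip = 64 min.

With 3 stops there are 3!/2 = 3 distinct round trips (a route and its reverse cost the same).
W → X → K → L → W: 19+15+24+10 = 68
W → X → L → K → W: 19+9+24+30 = 82
W → K → X → L → W: 30+15+9+10 = 64
The minimum is 64.
One optimal route: W → K → X → L → W (or its reverse).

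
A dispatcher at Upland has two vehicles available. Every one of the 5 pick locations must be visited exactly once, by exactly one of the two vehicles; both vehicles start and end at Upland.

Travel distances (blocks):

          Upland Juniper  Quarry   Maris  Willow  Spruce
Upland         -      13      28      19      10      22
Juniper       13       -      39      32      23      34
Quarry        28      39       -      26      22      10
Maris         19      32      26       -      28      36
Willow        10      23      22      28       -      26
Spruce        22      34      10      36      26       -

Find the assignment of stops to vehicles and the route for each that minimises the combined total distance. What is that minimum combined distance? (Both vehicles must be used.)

Minimum combined distance: 117 blocks.

Try each way of splitting the stops between the two vehicles (each non-empty) and, for each split, find the best tour for each vehicle:
  {Juniper} + {Quarry, Maris, Willow, Spruce}: 26 + 91 = 117
  {Quarry} + {Juniper, Maris, Willow, Spruce}: 56 + 117 = 173
  {Juniper, Quarry} + {Maris, Willow, Spruce}: 80 + 91 = 171
  {Maris} + {Juniper, Quarry, Willow, Spruce}: 38 + 89 = 127
  {Juniper, Maris} + {Quarry, Willow, Spruce}: 64 + 64 = 128
  {Quarry, Maris} + {Juniper, Willow, Spruce}: 73 + 83 = 156
  … (15 splits in total)
Best: vehicle 1 Upland → Juniper → Upland = 26; vehicle 2 Upland → Maris → Quarry → Spruce → Willow → Upland = 91; combined 117.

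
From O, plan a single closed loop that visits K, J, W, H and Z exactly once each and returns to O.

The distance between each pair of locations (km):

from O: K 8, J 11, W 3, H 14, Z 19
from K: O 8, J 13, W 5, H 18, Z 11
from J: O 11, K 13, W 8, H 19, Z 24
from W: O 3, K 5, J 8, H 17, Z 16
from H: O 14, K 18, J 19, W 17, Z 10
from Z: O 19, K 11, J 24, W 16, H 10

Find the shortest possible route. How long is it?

Minimum total distance: 59 km.

O-K-J-W-H-Z-O: 8+13+8+17+10+19 = 75
O-K-J-W-Z-H-O: 8+13+8+16+10+14 = 69
O-K-J-H-W-Z-O: 8+13+19+17+16+19 = 92
O-K-J-H-Z-W-O: 8+13+19+10+16+3 = 69
O-K-J-Z-W-H-O: 8+13+24+16+17+14 = 92
O-K-J-Z-H-W-O: 8+13+24+10+17+3 = 75
O-K-W-J-H-Z-O: 8+5+8+19+10+19 = 69
O-K-W-J-Z-H-O: 8+5+8+24+10+14 = 69
O-K-W-H-J-Z-O: 8+5+17+19+24+19 = 92
O-K-W-H-Z-J-O: 8+5+17+10+24+11 = 75
O-K-W-Z-J-H-O: 8+5+16+24+19+14 = 86
O-K-W-Z-H-J-O: 8+5+16+10+19+11 = 69
O-K-H-J-W-Z-O: 8+18+19+8+16+19 = 88
O-K-H-J-Z-W-O: 8+18+19+24+16+3 = 88
… (46 more)
O-K-Z-H-J-W-O: 8+11+10+19+8+3 = 59  ← best
The minimum is 59.
One optimal route: O → K → Z → H → J → W → O (or its reverse).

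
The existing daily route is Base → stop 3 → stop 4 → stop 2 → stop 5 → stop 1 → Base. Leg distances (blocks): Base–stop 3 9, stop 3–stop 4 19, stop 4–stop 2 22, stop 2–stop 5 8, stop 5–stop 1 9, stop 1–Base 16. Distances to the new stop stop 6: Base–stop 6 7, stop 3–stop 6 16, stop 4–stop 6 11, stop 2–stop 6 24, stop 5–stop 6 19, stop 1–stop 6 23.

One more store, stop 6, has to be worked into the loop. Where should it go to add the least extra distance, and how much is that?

Insertion cost between consecutive stops i–j is d(i,stop 6) + d(stop 6,j) − d(i,j):
  between Base and stop 3: 7 + 16 − 9 = 14
  between stop 3 and stop 4: 16 + 11 − 19 = 8
  between stop 4 and stop 2: 11 + 24 − 22 = 13
  between stop 2 and stop 5: 24 + 19 − 8 = 35
  between stop 5 and stop 1: 19 + 23 − 9 = 33
  between stop 1 and Base: 23 + 7 − 16 = 14
Cheapest insertion is between stop 3 and stop 4, adding 8.
New total = 83 + 8 = 91.

Adding 8 blocks by placing stop 6 on the stop 3–stop 4 leg.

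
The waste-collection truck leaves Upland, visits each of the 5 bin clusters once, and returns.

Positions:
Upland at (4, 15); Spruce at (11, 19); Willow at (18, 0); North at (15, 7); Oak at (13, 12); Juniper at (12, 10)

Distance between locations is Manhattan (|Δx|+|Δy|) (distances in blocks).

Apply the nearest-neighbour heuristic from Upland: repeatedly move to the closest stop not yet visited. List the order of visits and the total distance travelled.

From Upland: distances to unvisited — Spruce=11, Oak=12, Juniper=13, North=19, Willow=29. Nearest is Spruce (11).
From Spruce: distances to unvisited — Oak=9, Juniper=10, North=16, Willow=26. Nearest is Oak (9).
From Oak: distances to unvisited — Juniper=3, North=7, Willow=17. Nearest is Juniper (3).
From Juniper: distances to unvisited — North=6, Willow=16. Nearest is North (6).
From North: distances to unvisited — Willow=10. Nearest is Willow (10).
Return Willow→Upland: 29.
Total = 11 + 9 + 3 + 6 + 10 + 29 = 68.

68 blocks along Upland → Spruce → Oak → Juniper → North → Willow → Upland.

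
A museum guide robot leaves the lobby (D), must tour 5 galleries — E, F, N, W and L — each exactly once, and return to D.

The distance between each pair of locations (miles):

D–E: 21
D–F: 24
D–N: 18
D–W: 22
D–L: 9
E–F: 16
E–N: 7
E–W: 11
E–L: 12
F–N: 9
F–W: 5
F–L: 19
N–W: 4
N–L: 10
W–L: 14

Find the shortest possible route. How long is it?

D - E - F - N - W - L - D: 21+16+9+4+14+9 = 73
D - E - F - N - L - W - D: 21+16+9+10+14+22 = 92
D - E - F - W - N - L - D: 21+16+5+4+10+9 = 65
D - E - F - W - L - N - D: 21+16+5+14+10+18 = 84
D - E - F - L - N - W - D: 21+16+19+10+4+22 = 92
D - E - F - L - W - N - D: 21+16+19+14+4+18 = 92
D - E - N - F - W - L - D: 21+7+9+5+14+9 = 65
D - E - N - F - L - W - D: 21+7+9+19+14+22 = 92
D - E - N - W - F - L - D: 21+7+4+5+19+9 = 65
D - E - N - W - L - F - D: 21+7+4+14+19+24 = 89
D - E - N - L - F - W - D: 21+7+10+19+5+22 = 84
D - E - N - L - W - F - D: 21+7+10+14+5+24 = 81
D - E - W - F - N - L - D: 21+11+5+9+10+9 = 65
D - E - W - F - L - N - D: 21+11+5+19+10+18 = 84
… (46 more)
D - F - W - N - E - L - D: 24+5+4+7+12+9 = 61  ← best
The minimum is 61.
One optimal route: D → F → W → N → E → L → D (or its reverse).

61 miles — the shortest possible round trip.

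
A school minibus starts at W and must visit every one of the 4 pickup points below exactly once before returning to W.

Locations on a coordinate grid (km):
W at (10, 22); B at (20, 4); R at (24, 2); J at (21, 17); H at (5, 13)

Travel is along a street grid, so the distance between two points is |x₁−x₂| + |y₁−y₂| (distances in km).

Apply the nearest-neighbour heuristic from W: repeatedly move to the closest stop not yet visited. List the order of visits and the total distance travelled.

Nearest-neighbour total = 88 km; route W → H → J → B → R → W.

At W the remaining stops are H 14, J 16, B 28, R 34; go to H.
At H the remaining stops are J 20, B 24, R 30; go to J.
At J the remaining stops are B 14, R 18; go to B.
At B the remaining stops are R 6; go to R.
Return R→W: 34.
Total = 14 + 20 + 14 + 6 + 34 = 88.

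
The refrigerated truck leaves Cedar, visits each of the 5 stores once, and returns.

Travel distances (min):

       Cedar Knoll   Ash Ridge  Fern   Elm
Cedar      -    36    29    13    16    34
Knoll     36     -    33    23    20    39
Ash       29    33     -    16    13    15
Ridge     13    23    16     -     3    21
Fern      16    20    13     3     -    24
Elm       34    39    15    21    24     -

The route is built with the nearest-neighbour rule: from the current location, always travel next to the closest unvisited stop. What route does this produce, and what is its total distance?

119 min along Cedar → Ridge → Fern → Ash → Elm → Knoll → Cedar.

From Cedar: distances to unvisited — Ridge=13, Fern=16, Ash=29, Elm=34, Knoll=36. Nearest is Ridge (13).
From Ridge: distances to unvisited — Fern=3, Ash=16, Elm=21, Knoll=23. Nearest is Fern (3).
From Fern: distances to unvisited — Ash=13, Knoll=20, Elm=24. Nearest is Ash (13).
From Ash: distances to unvisited — Elm=15, Knoll=33. Nearest is Elm (15).
From Elm: distances to unvisited — Knoll=39. Nearest is Knoll (39).
Return Knoll→Cedar: 36.
Total = 13 + 3 + 13 + 15 + 39 + 36 = 119.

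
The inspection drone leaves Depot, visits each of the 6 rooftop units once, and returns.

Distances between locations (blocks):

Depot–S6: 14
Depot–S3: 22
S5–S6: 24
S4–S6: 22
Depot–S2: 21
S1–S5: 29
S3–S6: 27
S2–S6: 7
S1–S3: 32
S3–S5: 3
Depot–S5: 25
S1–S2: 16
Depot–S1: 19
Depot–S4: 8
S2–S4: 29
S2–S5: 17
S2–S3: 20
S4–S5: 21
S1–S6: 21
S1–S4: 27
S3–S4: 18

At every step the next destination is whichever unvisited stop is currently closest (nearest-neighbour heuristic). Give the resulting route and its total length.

Nearest-neighbour total = 93 blocks; route Depot → S4 → S3 → S5 → S2 → S6 → S1 → Depot.

Depot → [S4:8 / S6:14 / S1:19 / S2:21 / S3:22 / S5:25] → S4 (8)
S4 → [S3:18 / S5:21 / S6:22 / S1:27 / S2:29] → S3 (18)
S3 → [S5:3 / S2:20 / S6:27 / S1:32] → S5 (3)
S5 → [S2:17 / S6:24 / S1:29] → S2 (17)
S2 → [S6:7 / S1:16] → S6 (7)
S6 → [S1:21] → S1 (21)
Return S1→Depot: 19.
Total = 8 + 18 + 3 + 17 + 7 + 21 + 19 = 93.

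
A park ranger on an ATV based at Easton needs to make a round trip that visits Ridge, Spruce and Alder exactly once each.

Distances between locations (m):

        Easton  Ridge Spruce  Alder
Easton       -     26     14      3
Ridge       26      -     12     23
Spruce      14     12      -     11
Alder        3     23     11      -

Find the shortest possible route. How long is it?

There are 3 distinct closed tours to check (reversals are equivalent).
Easton→Ridge→Spruce→Alder→Easton: 26+12+11+3 = 52
Easton→Ridge→Alder→Spruce→Easton: 26+23+11+14 = 74
Easton→Spruce→Ridge→Alder→Easton: 14+12+23+3 = 52
The minimum is 52.
One optimal route: Easton → Ridge → Spruce → Alder → Easton (or its reverse).

Minimum total distance: 52 m.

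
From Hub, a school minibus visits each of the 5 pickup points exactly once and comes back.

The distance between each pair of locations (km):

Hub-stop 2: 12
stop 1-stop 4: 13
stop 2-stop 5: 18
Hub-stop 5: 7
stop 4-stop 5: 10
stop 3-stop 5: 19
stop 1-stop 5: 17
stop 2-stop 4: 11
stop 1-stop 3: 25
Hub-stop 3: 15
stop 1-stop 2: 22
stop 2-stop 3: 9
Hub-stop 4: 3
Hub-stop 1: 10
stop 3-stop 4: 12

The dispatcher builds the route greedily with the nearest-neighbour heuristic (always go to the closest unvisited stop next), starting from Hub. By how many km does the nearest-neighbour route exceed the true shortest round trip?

Hub: stop 4=3, stop 5=7, stop 1=10, stop 2=12, stop 3=15 ⇒ stop 4
stop 4: stop 5=10, stop 2=11, stop 3=12, stop 1=13 ⇒ stop 5
stop 5: stop 1=17, stop 2=18, stop 3=19 ⇒ stop 1
stop 1: stop 2=22, stop 3=25 ⇒ stop 2
stop 2: stop 3=9 ⇒ stop 3
NN route Hub → stop 4 → stop 5 → stop 1 → stop 2 → stop 3 → Hub costs 76.
Optimal: Hub → stop 1 → stop 4 → stop 2 → stop 3 → stop 5 → Hub costs 69 (by enumerating all 60 distinct tours).
Excess = 76 − 69 = 7.

The nearest-neighbour route is 7 km longer than optimal.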